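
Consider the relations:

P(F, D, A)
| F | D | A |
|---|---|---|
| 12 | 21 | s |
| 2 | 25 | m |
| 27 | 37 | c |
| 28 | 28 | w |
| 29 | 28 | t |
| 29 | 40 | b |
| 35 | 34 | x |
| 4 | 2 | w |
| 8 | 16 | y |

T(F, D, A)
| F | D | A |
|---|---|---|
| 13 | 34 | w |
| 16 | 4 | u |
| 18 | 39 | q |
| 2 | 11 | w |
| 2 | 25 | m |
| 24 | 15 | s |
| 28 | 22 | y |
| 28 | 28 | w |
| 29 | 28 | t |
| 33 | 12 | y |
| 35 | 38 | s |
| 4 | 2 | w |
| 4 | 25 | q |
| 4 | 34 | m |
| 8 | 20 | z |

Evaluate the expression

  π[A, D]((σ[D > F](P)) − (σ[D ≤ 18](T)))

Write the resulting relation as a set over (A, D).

Filtering on D > F leaves {(12, 21, s), (2, 25, m), (27, 37, c), (29, 40, b), (8, 16, y)}.
Filtering on D ≤ 18 leaves {(16, 4, u), (2, 11, w), (24, 15, s), (33, 12, y), (4, 2, w)}.
Difference: {(12, 21, s), (2, 25, m), (27, 37, c), (29, 40, b), (8, 16, y)} with {(16, 4, u), (2, 11, w), (24, 15, s), (33, 12, y), (4, 2, w)} → {(12, 21, s), (2, 25, m), (27, 37, c), (29, 40, b), (8, 16, y)}
Projecting to A, D: {(b, 40), (c, 37), (m, 25), (s, 21), (y, 16)}

{(b, 40), (c, 37), (m, 25), (s, 21), (y, 16)}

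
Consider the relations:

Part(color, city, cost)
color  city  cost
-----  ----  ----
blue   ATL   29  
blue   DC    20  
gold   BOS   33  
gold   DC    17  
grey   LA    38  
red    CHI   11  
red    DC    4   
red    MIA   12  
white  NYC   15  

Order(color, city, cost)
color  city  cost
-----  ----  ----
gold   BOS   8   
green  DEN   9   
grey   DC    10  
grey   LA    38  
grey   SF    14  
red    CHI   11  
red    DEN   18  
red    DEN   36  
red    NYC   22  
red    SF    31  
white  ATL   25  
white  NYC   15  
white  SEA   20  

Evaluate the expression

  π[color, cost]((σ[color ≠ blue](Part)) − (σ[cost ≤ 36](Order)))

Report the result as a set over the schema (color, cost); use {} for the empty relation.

Filtering on color ≠ blue leaves {(gold, BOS, 33), (gold, DC, 17), (grey, LA, 38), (red, CHI, 11), (red, DC, 4), (red, MIA, 12), (white, NYC, 15)}.
Filtering on cost ≤ 36 leaves {(gold, BOS, 8), (green, DEN, 9), (grey, DC, 10), (grey, SF, 14), (red, CHI, 11), (red, DEN, 18), (red, DEN, 36), (red, NYC, 22), (red, SF, 31), (white, ATL, 25), (white, NYC, 15), (white, SEA, 20)}.
Difference: {(gold, BOS, 33), (gold, DC, 17), (grey, LA, 38), (red, CHI, 11), (red, DC, 4), (red, MIA, 12), (white, NYC, 15)} with {(gold, BOS, 8), (green, DEN, 9), (grey, DC, 10), (grey, SF, 14), (red, CHI, 11), (red, DEN, 18), (red, DEN, 36), (red, NYC, 22), (red, SF, 31), (white, ATL, 25), (white, NYC, 15), (white, SEA, 20)} → {(gold, BOS, 33), (gold, DC, 17), (grey, LA, 38), (red, DC, 4), (red, MIA, 12)}
π_{color, cost} gives {(gold, 17), (gold, 33), (grey, 38), (red, 12), (red, 4)}.

{(gold, 17), (gold, 33), (grey, 38), (red, 12), (red, 4)}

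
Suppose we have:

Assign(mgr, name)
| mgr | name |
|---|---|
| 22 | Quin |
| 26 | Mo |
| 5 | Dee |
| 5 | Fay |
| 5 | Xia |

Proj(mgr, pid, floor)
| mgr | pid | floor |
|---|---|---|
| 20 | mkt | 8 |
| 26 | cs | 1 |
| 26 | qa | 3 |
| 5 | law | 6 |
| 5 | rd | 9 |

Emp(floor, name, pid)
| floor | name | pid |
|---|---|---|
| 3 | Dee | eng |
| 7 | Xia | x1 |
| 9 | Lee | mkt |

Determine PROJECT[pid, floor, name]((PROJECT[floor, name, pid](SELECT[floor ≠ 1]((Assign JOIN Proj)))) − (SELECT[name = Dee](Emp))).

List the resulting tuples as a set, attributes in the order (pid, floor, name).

Joining Assign and Proj on mgr yields {(26, Mo, cs, 1), (26, Mo, qa, 3), (5, Dee, law, 6), (5, Dee, rd, 9), (5, Fay, law, 6), (5, Fay, rd, 9), (5, Xia, law, 6), (5, Xia, rd, 9)}.
Filtering on floor ≠ 1 leaves {(26, Mo, qa, 3), (5, Dee, law, 6), (5, Dee, rd, 9), (5, Fay, law, 6), (5, Fay, rd, 9), (5, Xia, law, 6), (5, Xia, rd, 9)}.
Projecting to floor, name, pid: {(3, Mo, qa), (6, Dee, law), (6, Fay, law), (6, Xia, law), (9, Dee, rd), (9, Fay, rd), (9, Xia, rd)}
Filtering on name = Dee leaves {(3, Dee, eng)}.
Difference: {(3, Mo, qa), (6, Dee, law), (6, Fay, law), (6, Xia, law), (9, Dee, rd), (9, Fay, rd), (9, Xia, rd)} with {(3, Dee, eng)} → {(3, Mo, qa), (6, Dee, law), (6, Fay, law), (6, Xia, law), (9, Dee, rd), (9, Fay, rd), (9, Xia, rd)}
Projecting to pid, floor, name: {(law, 6, Dee), (law, 6, Fay), (law, 6, Xia), (qa, 3, Mo), (rd, 9, Dee), (rd, 9, Fay), (rd, 9, Xia)}

{(law, 6, Dee), (law, 6, Fay), (law, 6, Xia), (qa, 3, Mo), (rd, 9, Dee), (rd, 9, Fay), (rd, 9, Xia)}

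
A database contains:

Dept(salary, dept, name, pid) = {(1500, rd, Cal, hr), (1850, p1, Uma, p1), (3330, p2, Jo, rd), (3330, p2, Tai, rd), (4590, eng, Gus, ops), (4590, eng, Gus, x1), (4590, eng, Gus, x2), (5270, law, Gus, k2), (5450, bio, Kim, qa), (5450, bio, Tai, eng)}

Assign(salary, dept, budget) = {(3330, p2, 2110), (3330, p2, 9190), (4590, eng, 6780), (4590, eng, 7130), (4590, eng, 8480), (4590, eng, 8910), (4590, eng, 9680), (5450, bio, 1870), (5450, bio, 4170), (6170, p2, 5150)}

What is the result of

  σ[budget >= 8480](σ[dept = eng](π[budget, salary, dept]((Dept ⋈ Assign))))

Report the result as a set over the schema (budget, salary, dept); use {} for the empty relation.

{(8480, 4590, eng), (8910, 4590, eng), (9680, 4590, eng)}

Dept ⋈ Assign (natural join on salary, dept): {(3330, p2, Jo, rd, 2110), (3330, p2, Jo, rd, 9190), (3330, p2, Tai, rd, 2110), (3330, p2, Tai, rd, 9190), (4590, eng, Gus, ops, 6780), (4590, eng, Gus, ops, 7130), (4590, eng, Gus, ops, 8480), (4590, eng, Gus, ops, 8910), (4590, eng, Gus, ops, 9680), (4590, eng, Gus, x1, 6780), (4590, eng, Gus, x1, 7130), (4590, eng, Gus, x1, 8480), (4590, eng, Gus, x1, 8910), (4590, eng, Gus, x1, 9680), (4590, eng, Gus, x2, 6780), (4590, eng, Gus, x2, 7130), (4590, eng, Gus, x2, 8480), (4590, eng, Gus, x2, 8910), (4590, eng, Gus, x2, 9680), (5450, bio, Kim, qa, 1870), (5450, bio, Kim, qa, 4170), (5450, bio, Tai, eng, 1870), (5450, bio, Tai, eng, 4170)}
π_{budget, salary, dept} gives {(1870, 5450, bio), (2110, 3330, p2), (4170, 5450, bio), (6780, 4590, eng), (7130, 4590, eng), (8480, 4590, eng), (8910, 4590, eng), (9190, 3330, p2), (9680, 4590, eng)} (14 duplicate(s) eliminated).
Selection dept = eng: {(6780, 4590, eng), (7130, 4590, eng), (8480, 4590, eng), (8910, 4590, eng), (9680, 4590, eng)}
Selection budget >= 8480: {(8480, 4590, eng), (8910, 4590, eng), (9680, 4590, eng)}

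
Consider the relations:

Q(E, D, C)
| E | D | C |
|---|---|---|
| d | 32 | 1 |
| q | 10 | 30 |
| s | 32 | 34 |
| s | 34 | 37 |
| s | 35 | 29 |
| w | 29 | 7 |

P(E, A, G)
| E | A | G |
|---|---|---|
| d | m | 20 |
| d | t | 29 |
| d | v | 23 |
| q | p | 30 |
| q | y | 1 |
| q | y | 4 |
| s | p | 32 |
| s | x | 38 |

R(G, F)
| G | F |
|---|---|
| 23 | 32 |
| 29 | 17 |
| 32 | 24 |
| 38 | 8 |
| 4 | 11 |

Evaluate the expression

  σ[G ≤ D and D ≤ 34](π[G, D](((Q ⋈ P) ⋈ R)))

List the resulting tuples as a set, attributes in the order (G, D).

Joining Q and P on E yields {(d, 32, 1, m, 20), (d, 32, 1, t, 29), (d, 32, 1, v, 23), (q, 10, 30, p, 30), (q, 10, 30, y, 1), (q, 10, 30, y, 4), (s, 32, 34, p, 32), (s, 32, 34, x, 38), (s, 34, 37, p, 32), (s, 34, 37, x, 38), (s, 35, 29, p, 32), (s, 35, 29, x, 38)}.
Joining (Q ⋈ P) and R on G yields {(d, 32, 1, t, 29, 17), (d, 32, 1, v, 23, 32), (q, 10, 30, y, 4, 11), (s, 32, 34, p, 32, 24), (s, 32, 34, x, 38, 8), (s, 34, 37, p, 32, 24), (s, 34, 37, x, 38, 8), (s, 35, 29, p, 32, 24), (s, 35, 29, x, 38, 8)}.
Keep only column(s) G, D: {(23, 32), (29, 32), (32, 32), (32, 34), (32, 35), (38, 32), (38, 34), (38, 35), (4, 10)}
Filtering on G ≤ D and D ≤ 34 leaves {(23, 32), (29, 32), (32, 32), (32, 34), (4, 10)}.

{(23, 32), (29, 32), (32, 32), (32, 34), (4, 10)}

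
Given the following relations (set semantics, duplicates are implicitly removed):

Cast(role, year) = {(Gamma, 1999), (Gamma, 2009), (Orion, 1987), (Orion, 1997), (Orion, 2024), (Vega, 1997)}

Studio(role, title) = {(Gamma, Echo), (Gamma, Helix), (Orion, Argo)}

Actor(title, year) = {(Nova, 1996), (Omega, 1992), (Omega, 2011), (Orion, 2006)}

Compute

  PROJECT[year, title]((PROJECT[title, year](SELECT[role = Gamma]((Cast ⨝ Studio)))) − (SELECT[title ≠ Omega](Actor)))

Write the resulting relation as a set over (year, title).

Natural join on role: {(Gamma, 1999, Echo), (Gamma, 1999, Helix), (Gamma, 2009, Echo), (Gamma, 2009, Helix), (Orion, 1987, Argo), (Orion, 1997, Argo), (Orion, 2024, Argo)}
Apply σ_{role = Gamma}; surviving tuples: {(Gamma, 1999, Echo), (Gamma, 1999, Helix), (Gamma, 2009, Echo), (Gamma, 2009, Helix)}
π[title, year]: project onto (title, year) → {(Echo, 1999), (Echo, 2009), (Helix, 1999), (Helix, 2009)}
Apply σ_{title ≠ Omega}; surviving tuples: {(Nova, 1996), (Orion, 2006)}
Difference: {(Echo, 1999), (Echo, 2009), (Helix, 1999), (Helix, 2009)} with {(Nova, 1996), (Orion, 2006)} → {(Echo, 1999), (Echo, 2009), (Helix, 1999), (Helix, 2009)}
π[year, title]: project onto (year, title) → {(1999, Echo), (1999, Helix), (2009, Echo), (2009, Helix)}

{(1999, Echo), (1999, Helix), (2009, Echo), (2009, Helix)}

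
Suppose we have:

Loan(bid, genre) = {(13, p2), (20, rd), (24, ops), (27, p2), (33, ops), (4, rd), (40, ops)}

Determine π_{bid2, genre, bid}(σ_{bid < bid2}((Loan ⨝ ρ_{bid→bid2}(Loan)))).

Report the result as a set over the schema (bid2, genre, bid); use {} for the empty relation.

ρ[bid→bid2]: schema becomes (bid2, genre); tuples unchanged.
Natural join on genre: {(13, p2, 13), (13, p2, 27), (20, rd, 20), (20, rd, 4), (24, ops, 24), (24, ops, 33), (24, ops, 40), (27, p2, 13), (27, p2, 27), (33, ops, 24), (33, ops, 33), (33, ops, 40), (4, rd, 20), (4, rd, 4), (40, ops, 24), (40, ops, 33), (40, ops, 40)}
Selection bid < bid2: {(13, p2, 27), (24, ops, 33), (24, ops, 40), (33, ops, 40), (4, rd, 20)}
π_{bid2, genre, bid} gives {(20, rd, 4), (27, p2, 13), (33, ops, 24), (40, ops, 24), (40, ops, 33)}.

{(20, rd, 4), (27, p2, 13), (33, ops, 24), (40, ops, 24), (40, ops, 33)}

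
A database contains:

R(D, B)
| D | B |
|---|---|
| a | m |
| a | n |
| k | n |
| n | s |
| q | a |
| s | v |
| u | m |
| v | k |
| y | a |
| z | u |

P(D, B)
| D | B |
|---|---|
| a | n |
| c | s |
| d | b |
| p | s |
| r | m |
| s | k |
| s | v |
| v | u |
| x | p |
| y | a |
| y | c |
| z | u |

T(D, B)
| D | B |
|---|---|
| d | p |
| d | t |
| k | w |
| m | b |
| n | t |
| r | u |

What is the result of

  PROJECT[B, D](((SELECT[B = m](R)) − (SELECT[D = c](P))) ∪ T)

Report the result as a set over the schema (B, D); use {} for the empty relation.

{(b, m), (m, a), (m, u), (p, d), (t, d), (t, n), (u, r), (w, k)}

σ[B = m]: keep tuples satisfying B = m → {(a, m), (u, m)}
σ[D = c]: keep tuples satisfying D = c → {(c, s)}
Set difference of the two operands is {(a, m), (u, m)}.
Set union of the two operands is {(a, m), (d, p), (d, t), (k, w), (m, b), (n, t), (r, u), (u, m)}.
Keep only column(s) B, D: {(b, m), (m, a), (m, u), (p, d), (t, d), (t, n), (u, r), (w, k)}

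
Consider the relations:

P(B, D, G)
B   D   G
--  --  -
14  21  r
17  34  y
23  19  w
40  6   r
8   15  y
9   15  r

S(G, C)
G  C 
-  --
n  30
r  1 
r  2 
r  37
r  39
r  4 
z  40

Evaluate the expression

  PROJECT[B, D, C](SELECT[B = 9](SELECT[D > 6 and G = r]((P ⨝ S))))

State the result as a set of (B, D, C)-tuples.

Natural join on G: {(14, 21, r, 1), (14, 21, r, 2), (14, 21, r, 37), (14, 21, r, 39), (14, 21, r, 4), (40, 6, r, 1), (40, 6, r, 2), (40, 6, r, 37), (40, 6, r, 39), (40, 6, r, 4), (9, 15, r, 1), (9, 15, r, 2), (9, 15, r, 37), (9, 15, r, 39), (9, 15, r, 4)}
Apply σ_{D > 6 and G = r}; surviving tuples: {(14, 21, r, 1), (14, 21, r, 2), (14, 21, r, 37), (14, 21, r, 39), (14, 21, r, 4), (9, 15, r, 1), (9, 15, r, 2), (9, 15, r, 37), (9, 15, r, 39), (9, 15, r, 4)}
Apply σ_{B = 9}; surviving tuples: {(9, 15, r, 1), (9, 15, r, 2), (9, 15, r, 37), (9, 15, r, 39), (9, 15, r, 4)}
π_{B, D, C} gives {(9, 15, 1), (9, 15, 2), (9, 15, 37), (9, 15, 39), (9, 15, 4)}.

{(9, 15, 1), (9, 15, 2), (9, 15, 37), (9, 15, 39), (9, 15, 4)}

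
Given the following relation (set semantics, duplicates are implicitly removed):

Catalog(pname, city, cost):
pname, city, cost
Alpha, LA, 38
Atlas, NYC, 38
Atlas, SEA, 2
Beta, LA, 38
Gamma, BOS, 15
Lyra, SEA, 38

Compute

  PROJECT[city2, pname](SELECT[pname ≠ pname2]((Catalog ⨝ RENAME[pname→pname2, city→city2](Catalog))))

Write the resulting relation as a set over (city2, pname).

ρ[pname→pname2, city→city2]: schema becomes (pname2, city2, cost); tuples unchanged.
Catalog ⋈ RENAME[pname→pname2, city→city2](Catalog) (natural join on cost): {(Alpha, LA, 38, Alpha, LA), (Alpha, LA, 38, Atlas, NYC), (Alpha, LA, 38, Beta, LA), (Alpha, LA, 38, Lyra, SEA), (Atlas, NYC, 38, Alpha, LA), (Atlas, NYC, 38, Atlas, NYC), (Atlas, NYC, 38, Beta, LA), (Atlas, NYC, 38, Lyra, SEA), (Atlas, SEA, 2, Atlas, SEA), (Beta, LA, 38, Alpha, LA), (Beta, LA, 38, Atlas, NYC), (Beta, LA, 38, Beta, LA), (Beta, LA, 38, Lyra, SEA), (Gamma, BOS, 15, Gamma, BOS), (Lyra, SEA, 38, Alpha, LA), (Lyra, SEA, 38, Atlas, NYC), (Lyra, SEA, 38, Beta, LA), (Lyra, SEA, 38, Lyra, SEA)}
Selection pname ≠ pname2: {(Alpha, LA, 38, Atlas, NYC), (Alpha, LA, 38, Beta, LA), (Alpha, LA, 38, Lyra, SEA), (Atlas, NYC, 38, Alpha, LA), (Atlas, NYC, 38, Beta, LA), (Atlas, NYC, 38, Lyra, SEA), (Beta, LA, 38, Alpha, LA), (Beta, LA, 38, Atlas, NYC), (Beta, LA, 38, Lyra, SEA), (Lyra, SEA, 38, Alpha, LA), (Lyra, SEA, 38, Atlas, NYC), (Lyra, SEA, 38, Beta, LA)}
Keep only column(s) city2, pname (2 duplicate(s) eliminated): {(LA, Alpha), (LA, Atlas), (LA, Beta), (LA, Lyra), (NYC, Alpha), (NYC, Beta), (NYC, Lyra), (SEA, Alpha), (SEA, Atlas), (SEA, Beta)}

{(LA, Alpha), (LA, Atlas), (LA, Beta), (LA, Lyra), (NYC, Alpha), (NYC, Beta), (NYC, Lyra), (SEA, Alpha), (SEA, Atlas), (SEA, Beta)}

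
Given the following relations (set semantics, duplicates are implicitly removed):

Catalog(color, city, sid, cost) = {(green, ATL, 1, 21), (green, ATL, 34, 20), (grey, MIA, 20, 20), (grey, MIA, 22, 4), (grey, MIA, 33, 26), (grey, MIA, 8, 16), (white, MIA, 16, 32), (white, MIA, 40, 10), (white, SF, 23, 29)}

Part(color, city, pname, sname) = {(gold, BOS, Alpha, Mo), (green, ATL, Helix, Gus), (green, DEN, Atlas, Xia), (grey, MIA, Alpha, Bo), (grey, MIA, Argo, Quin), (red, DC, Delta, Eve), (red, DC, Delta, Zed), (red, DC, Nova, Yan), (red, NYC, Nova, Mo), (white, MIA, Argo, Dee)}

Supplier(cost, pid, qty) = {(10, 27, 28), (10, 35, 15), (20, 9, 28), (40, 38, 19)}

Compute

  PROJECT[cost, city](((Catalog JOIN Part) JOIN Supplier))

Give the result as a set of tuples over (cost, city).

{(10, MIA), (20, ATL), (20, MIA)}

Joining Catalog and Part on color, city yields {(green, ATL, 1, 21, Helix, Gus), (green, ATL, 34, 20, Helix, Gus), (grey, MIA, 20, 20, Alpha, Bo), (grey, MIA, 20, 20, Argo, Quin), (grey, MIA, 22, 4, Alpha, Bo), (grey, MIA, 22, 4, Argo, Quin), (grey, MIA, 33, 26, Alpha, Bo), (grey, MIA, 33, 26, Argo, Quin), (grey, MIA, 8, 16, Alpha, Bo), (grey, MIA, 8, 16, Argo, Quin), (white, MIA, 16, 32, Argo, Dee), (white, MIA, 40, 10, Argo, Dee)}.
Joining (Catalog JOIN Part) and Supplier on cost yields {(green, ATL, 34, 20, Helix, Gus, 9, 28), (grey, MIA, 20, 20, Alpha, Bo, 9, 28), (grey, MIA, 20, 20, Argo, Quin, 9, 28), (white, MIA, 40, 10, Argo, Dee, 27, 28), (white, MIA, 40, 10, Argo, Dee, 35, 15)}.
Keep only column(s) cost, city (2 duplicate(s) eliminated): {(10, MIA), (20, ATL), (20, MIA)}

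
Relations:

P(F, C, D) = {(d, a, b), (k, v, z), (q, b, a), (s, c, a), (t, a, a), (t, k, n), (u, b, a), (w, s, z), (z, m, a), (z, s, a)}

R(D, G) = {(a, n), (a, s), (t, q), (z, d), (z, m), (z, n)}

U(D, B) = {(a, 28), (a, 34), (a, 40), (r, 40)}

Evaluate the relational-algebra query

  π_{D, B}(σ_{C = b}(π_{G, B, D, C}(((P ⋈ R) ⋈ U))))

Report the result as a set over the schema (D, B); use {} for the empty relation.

{(a, 28), (a, 34), (a, 40)}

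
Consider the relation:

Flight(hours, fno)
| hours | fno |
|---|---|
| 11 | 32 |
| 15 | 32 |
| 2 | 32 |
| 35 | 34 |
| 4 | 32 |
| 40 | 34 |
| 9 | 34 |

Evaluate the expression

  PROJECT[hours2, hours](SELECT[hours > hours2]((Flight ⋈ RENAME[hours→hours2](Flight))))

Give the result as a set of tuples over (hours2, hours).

{(11, 15), (2, 11), (2, 15), (2, 4), (35, 40), (4, 11), (4, 15), (9, 35), (9, 40)}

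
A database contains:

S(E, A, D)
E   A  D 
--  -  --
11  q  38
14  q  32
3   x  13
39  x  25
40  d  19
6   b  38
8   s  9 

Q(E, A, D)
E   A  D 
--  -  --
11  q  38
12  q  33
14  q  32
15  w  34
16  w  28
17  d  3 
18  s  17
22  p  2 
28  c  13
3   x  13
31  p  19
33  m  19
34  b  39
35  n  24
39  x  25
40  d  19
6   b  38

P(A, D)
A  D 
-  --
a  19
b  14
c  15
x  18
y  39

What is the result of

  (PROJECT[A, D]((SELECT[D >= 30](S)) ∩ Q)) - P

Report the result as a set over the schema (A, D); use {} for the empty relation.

{(b, 38), (q, 32), (q, 38)}

Apply σ_{D >= 30}; surviving tuples: {(11, q, 38), (14, q, 32), (6, b, 38)}
Set intersection of the two operands is {(11, q, 38), (14, q, 32), (6, b, 38)}.
π_{A, D} gives {(b, 38), (q, 32), (q, 38)}.
Set difference of the two operands is {(b, 38), (q, 32), (q, 38)}.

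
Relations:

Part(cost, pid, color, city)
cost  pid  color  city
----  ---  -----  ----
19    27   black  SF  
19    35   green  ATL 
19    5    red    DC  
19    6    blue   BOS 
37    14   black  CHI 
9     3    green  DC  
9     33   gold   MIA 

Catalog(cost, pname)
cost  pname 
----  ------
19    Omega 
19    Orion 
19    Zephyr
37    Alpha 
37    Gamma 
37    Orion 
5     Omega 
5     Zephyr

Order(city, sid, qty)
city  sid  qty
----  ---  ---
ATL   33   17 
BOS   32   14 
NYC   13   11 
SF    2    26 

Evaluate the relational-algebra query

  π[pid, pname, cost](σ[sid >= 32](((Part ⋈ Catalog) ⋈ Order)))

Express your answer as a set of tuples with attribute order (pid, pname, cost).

Joining Part and Catalog on cost yields {(19, 27, black, SF, Omega), (19, 27, black, SF, Orion), (19, 27, black, SF, Zephyr), (19, 35, green, ATL, Omega), (19, 35, green, ATL, Orion), (19, 35, green, ATL, Zephyr), (19, 5, red, DC, Omega), (19, 5, red, DC, Orion), (19, 5, red, DC, Zephyr), (19, 6, blue, BOS, Omega), (19, 6, blue, BOS, Orion), (19, 6, blue, BOS, Zephyr), (37, 14, black, CHI, Alpha), (37, 14, black, CHI, Gamma), (37, 14, black, CHI, Orion)}.
Joining (Part ⋈ Catalog) and Order on city yields {(19, 27, black, SF, Omega, 2, 26), (19, 27, black, SF, Orion, 2, 26), (19, 27, black, SF, Zephyr, 2, 26), (19, 35, green, ATL, Omega, 33, 17), (19, 35, green, ATL, Orion, 33, 17), (19, 35, green, ATL, Zephyr, 33, 17), (19, 6, blue, BOS, Omega, 32, 14), (19, 6, blue, BOS, Orion, 32, 14), (19, 6, blue, BOS, Zephyr, 32, 14)}.
Selection sid >= 32: {(19, 35, green, ATL, Omega, 33, 17), (19, 35, green, ATL, Orion, 33, 17), (19, 35, green, ATL, Zephyr, 33, 17), (19, 6, blue, BOS, Omega, 32, 14), (19, 6, blue, BOS, Orion, 32, 14), (19, 6, blue, BOS, Zephyr, 32, 14)}
Projecting to pid, pname, cost: {(35, Omega, 19), (35, Orion, 19), (35, Zephyr, 19), (6, Omega, 19), (6, Orion, 19), (6, Zephyr, 19)}

{(35, Omega, 19), (35, Orion, 19), (35, Zephyr, 19), (6, Omega, 19), (6, Orion, 19), (6, Zephyr, 19)}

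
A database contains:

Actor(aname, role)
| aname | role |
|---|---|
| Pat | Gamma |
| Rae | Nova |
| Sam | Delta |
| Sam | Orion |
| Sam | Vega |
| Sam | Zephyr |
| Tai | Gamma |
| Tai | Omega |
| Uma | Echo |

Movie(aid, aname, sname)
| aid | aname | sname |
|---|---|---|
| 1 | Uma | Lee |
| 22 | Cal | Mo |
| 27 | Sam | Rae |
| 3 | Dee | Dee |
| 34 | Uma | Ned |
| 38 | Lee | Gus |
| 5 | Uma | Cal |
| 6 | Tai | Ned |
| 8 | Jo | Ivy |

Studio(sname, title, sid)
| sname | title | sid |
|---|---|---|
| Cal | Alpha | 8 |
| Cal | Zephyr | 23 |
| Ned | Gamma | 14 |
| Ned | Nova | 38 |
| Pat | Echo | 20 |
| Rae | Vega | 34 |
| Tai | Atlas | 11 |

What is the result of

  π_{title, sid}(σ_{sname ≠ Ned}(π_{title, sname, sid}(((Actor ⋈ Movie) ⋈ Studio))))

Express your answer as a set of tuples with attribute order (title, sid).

Joining Actor and Movie on aname yields {(Sam, Delta, 27, Rae), (Sam, Orion, 27, Rae), (Sam, Vega, 27, Rae), (Sam, Zephyr, 27, Rae), (Tai, Gamma, 6, Ned), (Tai, Omega, 6, Ned), (Uma, Echo, 1, Lee), (Uma, Echo, 34, Ned), (Uma, Echo, 5, Cal)}.
Joining (Actor ⋈ Movie) and Studio on sname yields {(Sam, Delta, 27, Rae, Vega, 34), (Sam, Orion, 27, Rae, Vega, 34), (Sam, Vega, 27, Rae, Vega, 34), (Sam, Zephyr, 27, Rae, Vega, 34), (Tai, Gamma, 6, Ned, Gamma, 14), (Tai, Gamma, 6, Ned, Nova, 38), (Tai, Omega, 6, Ned, Gamma, 14), (Tai, Omega, 6, Ned, Nova, 38), (Uma, Echo, 34, Ned, Gamma, 14), (Uma, Echo, 34, Ned, Nova, 38), (Uma, Echo, 5, Cal, Alpha, 8), (Uma, Echo, 5, Cal, Zephyr, 23)}.
Keep only column(s) title, sname, sid (7 duplicate(s) eliminated): {(Alpha, Cal, 8), (Gamma, Ned, 14), (Nova, Ned, 38), (Vega, Rae, 34), (Zephyr, Cal, 23)}
Filtering on sname ≠ Ned leaves {(Alpha, Cal, 8), (Vega, Rae, 34), (Zephyr, Cal, 23)}.
Keep only column(s) title, sid: {(Alpha, 8), (Vega, 34), (Zephyr, 23)}

{(Alpha, 8), (Vega, 34), (Zephyr, 23)}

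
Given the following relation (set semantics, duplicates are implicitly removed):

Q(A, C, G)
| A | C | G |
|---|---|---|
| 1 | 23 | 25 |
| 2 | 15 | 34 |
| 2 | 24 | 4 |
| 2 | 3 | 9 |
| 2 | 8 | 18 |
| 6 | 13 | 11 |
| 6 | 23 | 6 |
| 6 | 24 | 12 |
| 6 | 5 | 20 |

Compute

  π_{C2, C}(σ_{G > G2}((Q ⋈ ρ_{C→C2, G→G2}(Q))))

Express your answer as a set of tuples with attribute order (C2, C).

{(13, 24), (13, 5), (23, 13), (23, 24), (23, 5), (24, 15), (24, 3), (24, 5), (24, 8), (3, 15), (3, 8), (8, 15)}

ρ[C→C2, G→G2]: schema becomes (A, C2, G2); tuples unchanged.
Joining Q and ρ_{C→C2, G→G2}(Q) on A yields {(1, 23, 25, 23, 25), (2, 15, 34, 15, 34), (2, 15, 34, 24, 4), (2, 15, 34, 3, 9), (2, 15, 34, 8, 18), (2, 24, 4, 15, 34), (2, 24, 4, 24, 4), (2, 24, 4, 3, 9), (2, 24, 4, 8, 18), (2, 3, 9, 15, 34), (2, 3, 9, 24, 4), (2, 3, 9, 3, 9), (2, 3, 9, 8, 18), (2, 8, 18, 15, 34), (2, 8, 18, 24, 4), (2, 8, 18, 3, 9), (2, 8, 18, 8, 18), (6, 13, 11, 13, 11), (6, 13, 11, 23, 6), (6, 13, 11, 24, 12), (6, 13, 11, 5, 20), (6, 23, 6, 13, 11), (6, 23, 6, 23, 6), (6, 23, 6, 24, 12), (6, 23, 6, 5, 20), (6, 24, 12, 13, 11), (6, 24, 12, 23, 6), (6, 24, 12, 24, 12), (6, 24, 12, 5, 20), (6, 5, 20, 13, 11), (6, 5, 20, 23, 6), (6, 5, 20, 24, 12), (6, 5, 20, 5, 20)}.
Selection G > G2: {(2, 15, 34, 24, 4), (2, 15, 34, 3, 9), (2, 15, 34, 8, 18), (2, 3, 9, 24, 4), (2, 8, 18, 24, 4), (2, 8, 18, 3, 9), (6, 13, 11, 23, 6), (6, 24, 12, 13, 11), (6, 24, 12, 23, 6), (6, 5, 20, 13, 11), (6, 5, 20, 23, 6), (6, 5, 20, 24, 12)}
π[C2, C]: project onto (C2, C) → {(13, 24), (13, 5), (23, 13), (23, 24), (23, 5), (24, 15), (24, 3), (24, 5), (24, 8), (3, 15), (3, 8), (8, 15)}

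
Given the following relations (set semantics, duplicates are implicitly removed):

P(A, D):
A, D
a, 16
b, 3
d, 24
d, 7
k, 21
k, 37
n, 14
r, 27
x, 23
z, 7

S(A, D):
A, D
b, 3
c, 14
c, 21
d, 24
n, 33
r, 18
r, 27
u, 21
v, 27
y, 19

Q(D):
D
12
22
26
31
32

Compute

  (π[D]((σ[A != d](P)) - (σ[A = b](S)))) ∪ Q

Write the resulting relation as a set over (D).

Apply σ_{A != d}; surviving tuples: {(a, 16), (b, 3), (k, 21), (k, 37), (n, 14), (r, 27), (x, 23), (z, 7)}
Apply σ_{A = b}; surviving tuples: {(b, 3)}
Taking the difference: {(a, 16), (k, 21), (k, 37), (n, 14), (r, 27), (x, 23), (z, 7)}
Projecting to D: {14, 16, 21, 23, 27, 37, 7}
Taking the union: {12, 14, 16, 21, 22, 23, 26, 27, 31, 32, 37, 7}

{12, 14, 16, 21, 22, 23, 26, 27, 31, 32, 37, 7}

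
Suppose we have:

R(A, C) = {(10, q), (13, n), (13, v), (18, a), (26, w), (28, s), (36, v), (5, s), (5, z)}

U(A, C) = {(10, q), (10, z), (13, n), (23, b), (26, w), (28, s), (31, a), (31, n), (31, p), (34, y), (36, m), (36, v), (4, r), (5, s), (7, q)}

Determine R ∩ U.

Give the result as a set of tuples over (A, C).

{(10, q), (13, n), (26, w), (28, s), (36, v), (5, s)}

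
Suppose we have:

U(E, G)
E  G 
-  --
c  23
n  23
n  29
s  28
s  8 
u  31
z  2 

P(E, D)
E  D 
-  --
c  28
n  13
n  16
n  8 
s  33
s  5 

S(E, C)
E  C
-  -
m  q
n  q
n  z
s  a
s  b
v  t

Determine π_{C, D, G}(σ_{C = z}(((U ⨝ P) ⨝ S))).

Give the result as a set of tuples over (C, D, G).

{(z, 13, 23), (z, 13, 29), (z, 16, 23), (z, 16, 29), (z, 8, 23), (z, 8, 29)}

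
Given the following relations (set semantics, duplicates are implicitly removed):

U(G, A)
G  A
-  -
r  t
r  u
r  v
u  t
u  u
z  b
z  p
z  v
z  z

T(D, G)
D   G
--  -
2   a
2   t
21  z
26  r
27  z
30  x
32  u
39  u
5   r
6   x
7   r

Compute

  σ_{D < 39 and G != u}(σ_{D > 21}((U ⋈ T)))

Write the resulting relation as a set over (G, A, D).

U ⋈ T (natural join on G): {(r, t, 26), (r, t, 5), (r, t, 7), (r, u, 26), (r, u, 5), (r, u, 7), (r, v, 26), (r, v, 5), (r, v, 7), (u, t, 32), (u, t, 39), (u, u, 32), (u, u, 39), (z, b, 21), (z, b, 27), (z, p, 21), (z, p, 27), (z, v, 21), (z, v, 27), (z, z, 21), (z, z, 27)}
σ[D > 21]: keep tuples satisfying D > 21 → {(r, t, 26), (r, u, 26), (r, v, 26), (u, t, 32), (u, t, 39), (u, u, 32), (u, u, 39), (z, b, 27), (z, p, 27), (z, v, 27), (z, z, 27)}
σ[D < 39 and G != u]: keep tuples satisfying D < 39 and G != u → {(r, t, 26), (r, u, 26), (r, v, 26), (z, b, 27), (z, p, 27), (z, v, 27), (z, z, 27)}

{(r, t, 26), (r, u, 26), (r, v, 26), (z, b, 27), (z, p, 27), (z, v, 27), (z, z, 27)}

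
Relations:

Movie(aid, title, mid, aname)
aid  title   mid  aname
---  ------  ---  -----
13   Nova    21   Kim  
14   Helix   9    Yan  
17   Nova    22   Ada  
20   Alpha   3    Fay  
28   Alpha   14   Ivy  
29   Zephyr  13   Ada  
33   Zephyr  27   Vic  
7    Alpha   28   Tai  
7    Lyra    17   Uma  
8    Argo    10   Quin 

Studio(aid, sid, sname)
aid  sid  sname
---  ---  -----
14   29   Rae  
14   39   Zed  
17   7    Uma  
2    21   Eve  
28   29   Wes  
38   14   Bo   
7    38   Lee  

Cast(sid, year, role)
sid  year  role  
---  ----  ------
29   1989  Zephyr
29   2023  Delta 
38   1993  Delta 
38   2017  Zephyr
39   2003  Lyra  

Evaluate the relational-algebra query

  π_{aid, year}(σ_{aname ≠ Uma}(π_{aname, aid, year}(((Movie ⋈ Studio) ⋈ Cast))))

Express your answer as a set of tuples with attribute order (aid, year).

{(14, 1989), (14, 2003), (14, 2023), (28, 1989), (28, 2023), (7, 1993), (7, 2017)}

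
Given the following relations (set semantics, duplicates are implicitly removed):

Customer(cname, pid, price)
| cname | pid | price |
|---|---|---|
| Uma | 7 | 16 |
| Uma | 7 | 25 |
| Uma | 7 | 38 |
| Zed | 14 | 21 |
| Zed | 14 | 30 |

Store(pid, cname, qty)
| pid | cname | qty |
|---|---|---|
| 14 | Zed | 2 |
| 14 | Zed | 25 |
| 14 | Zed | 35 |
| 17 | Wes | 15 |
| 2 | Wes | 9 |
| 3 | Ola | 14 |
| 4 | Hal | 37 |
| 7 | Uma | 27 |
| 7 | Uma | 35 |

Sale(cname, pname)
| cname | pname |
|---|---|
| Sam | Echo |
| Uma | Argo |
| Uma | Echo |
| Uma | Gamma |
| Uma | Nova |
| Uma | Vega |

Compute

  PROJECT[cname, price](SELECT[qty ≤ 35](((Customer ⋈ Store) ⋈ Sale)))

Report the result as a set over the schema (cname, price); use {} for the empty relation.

Natural join on cname, pid: {(Uma, 7, 16, 27), (Uma, 7, 16, 35), (Uma, 7, 25, 27), (Uma, 7, 25, 35), (Uma, 7, 38, 27), (Uma, 7, 38, 35), (Zed, 14, 21, 2), (Zed, 14, 21, 25), (Zed, 14, 21, 35), (Zed, 14, 30, 2), (Zed, 14, 30, 25), (Zed, 14, 30, 35)}
Natural join on cname: {(Uma, 7, 16, 27, Argo), (Uma, 7, 16, 27, Echo), (Uma, 7, 16, 27, Gamma), (Uma, 7, 16, 27, Nova), (Uma, 7, 16, 27, Vega), (Uma, 7, 16, 35, Argo), (Uma, 7, 16, 35, Echo), (Uma, 7, 16, 35, Gamma), (Uma, 7, 16, 35, Nova), (Uma, 7, 16, 35, Vega), (Uma, 7, 25, 27, Argo), (Uma, 7, 25, 27, Echo), (Uma, 7, 25, 27, Gamma), (Uma, 7, 25, 27, Nova), (Uma, 7, 25, 27, Vega), (Uma, 7, 25, 35, Argo), (Uma, 7, 25, 35, Echo), (Uma, 7, 25, 35, Gamma), (Uma, 7, 25, 35, Nova), (Uma, 7, 25, 35, Vega), (Uma, 7, 38, 27, Argo), (Uma, 7, 38, 27, Echo), (Uma, 7, 38, 27, Gamma), (Uma, 7, 38, 27, Nova), (Uma, 7, 38, 27, Vega), (Uma, 7, 38, 35, Argo), (Uma, 7, 38, 35, Echo), (Uma, 7, 38, 35, Gamma), (Uma, 7, 38, 35, Nova), (Uma, 7, 38, 35, Vega)}
Apply σ_{qty ≤ 35}; surviving tuples: {(Uma, 7, 16, 27, Argo), (Uma, 7, 16, 27, Echo), (Uma, 7, 16, 27, Gamma), (Uma, 7, 16, 27, Nova), (Uma, 7, 16, 27, Vega), (Uma, 7, 16, 35, Argo), (Uma, 7, 16, 35, Echo), (Uma, 7, 16, 35, Gamma), (Uma, 7, 16, 35, Nova), (Uma, 7, 16, 35, Vega), (Uma, 7, 25, 27, Argo), (Uma, 7, 25, 27, Echo), (Uma, 7, 25, 27, Gamma), (Uma, 7, 25, 27, Nova), (Uma, 7, 25, 27, Vega), (Uma, 7, 25, 35, Argo), (Uma, 7, 25, 35, Echo), (Uma, 7, 25, 35, Gamma), (Uma, 7, 25, 35, Nova), (Uma, 7, 25, 35, Vega), (Uma, 7, 38, 27, Argo), (Uma, 7, 38, 27, Echo), (Uma, 7, 38, 27, Gamma), (Uma, 7, 38, 27, Nova), (Uma, 7, 38, 27, Vega), (Uma, 7, 38, 35, Argo), (Uma, 7, 38, 35, Echo), (Uma, 7, 38, 35, Gamma), (Uma, 7, 38, 35, Nova), (Uma, 7, 38, 35, Vega)}
π_{cname, price} gives {(Uma, 16), (Uma, 25), (Uma, 38)} (27 duplicate(s) eliminated).

{(Uma, 16), (Uma, 25), (Uma, 38)}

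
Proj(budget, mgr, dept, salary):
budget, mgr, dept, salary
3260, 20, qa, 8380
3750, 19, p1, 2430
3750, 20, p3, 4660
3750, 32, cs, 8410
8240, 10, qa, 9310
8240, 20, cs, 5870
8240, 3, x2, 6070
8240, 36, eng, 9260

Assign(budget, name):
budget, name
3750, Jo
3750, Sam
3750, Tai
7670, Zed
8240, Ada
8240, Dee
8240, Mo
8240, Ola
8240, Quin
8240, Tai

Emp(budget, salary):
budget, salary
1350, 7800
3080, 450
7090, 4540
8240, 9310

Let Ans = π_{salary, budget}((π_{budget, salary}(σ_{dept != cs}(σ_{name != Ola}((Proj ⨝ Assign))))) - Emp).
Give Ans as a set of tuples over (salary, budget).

{(2430, 3750), (4660, 3750), (6070, 8240), (9260, 8240)}

Natural join on budget: {(3750, 19, p1, 2430, Jo), (3750, 19, p1, 2430, Sam), (3750, 19, p1, 2430, Tai), (3750, 20, p3, 4660, Jo), (3750, 20, p3, 4660, Sam), (3750, 20, p3, 4660, Tai), (3750, 32, cs, 8410, Jo), (3750, 32, cs, 8410, Sam), (3750, 32, cs, 8410, Tai), (8240, 10, qa, 9310, Ada), (8240, 10, qa, 9310, Dee), (8240, 10, qa, 9310, Mo), (8240, 10, qa, 9310, Ola), (8240, 10, qa, 9310, Quin), (8240, 10, qa, 9310, Tai), (8240, 20, cs, 5870, Ada), (8240, 20, cs, 5870, Dee), (8240, 20, cs, 5870, Mo), (8240, 20, cs, 5870, Ola), (8240, 20, cs, 5870, Quin), (8240, 20, cs, 5870, Tai), (8240, 3, x2, 6070, Ada), (8240, 3, x2, 6070, Dee), (8240, 3, x2, 6070, Mo), (8240, 3, x2, 6070, Ola), (8240, 3, x2, 6070, Quin), (8240, 3, x2, 6070, Tai), (8240, 36, eng, 9260, Ada), (8240, 36, eng, 9260, Dee), (8240, 36, eng, 9260, Mo), (8240, 36, eng, 9260, Ola), (8240, 36, eng, 9260, Quin), (8240, 36, eng, 9260, Tai)}
Selection name != Ola: {(3750, 19, p1, 2430, Jo), (3750, 19, p1, 2430, Sam), (3750, 19, p1, 2430, Tai), (3750, 20, p3, 4660, Jo), (3750, 20, p3, 4660, Sam), (3750, 20, p3, 4660, Tai), (3750, 32, cs, 8410, Jo), (3750, 32, cs, 8410, Sam), (3750, 32, cs, 8410, Tai), (8240, 10, qa, 9310, Ada), (8240, 10, qa, 9310, Dee), (8240, 10, qa, 9310, Mo), (8240, 10, qa, 9310, Quin), (8240, 10, qa, 9310, Tai), (8240, 20, cs, 5870, Ada), (8240, 20, cs, 5870, Dee), (8240, 20, cs, 5870, Mo), (8240, 20, cs, 5870, Quin), (8240, 20, cs, 5870, Tai), (8240, 3, x2, 6070, Ada), (8240, 3, x2, 6070, Dee), (8240, 3, x2, 6070, Mo), (8240, 3, x2, 6070, Quin), (8240, 3, x2, 6070, Tai), (8240, 36, eng, 9260, Ada), (8240, 36, eng, 9260, Dee), (8240, 36, eng, 9260, Mo), (8240, 36, eng, 9260, Quin), (8240, 36, eng, 9260, Tai)}
Selection dept != cs: {(3750, 19, p1, 2430, Jo), (3750, 19, p1, 2430, Sam), (3750, 19, p1, 2430, Tai), (3750, 20, p3, 4660, Jo), (3750, 20, p3, 4660, Sam), (3750, 20, p3, 4660, Tai), (8240, 10, qa, 9310, Ada), (8240, 10, qa, 9310, Dee), (8240, 10, qa, 9310, Mo), (8240, 10, qa, 9310, Quin), (8240, 10, qa, 9310, Tai), (8240, 3, x2, 6070, Ada), (8240, 3, x2, 6070, Dee), (8240, 3, x2, 6070, Mo), (8240, 3, x2, 6070, Quin), (8240, 3, x2, 6070, Tai), (8240, 36, eng, 9260, Ada), (8240, 36, eng, 9260, Dee), (8240, 36, eng, 9260, Mo), (8240, 36, eng, 9260, Quin), (8240, 36, eng, 9260, Tai)}
Projecting to budget, salary (16 duplicate(s) eliminated): {(3750, 2430), (3750, 4660), (8240, 6070), (8240, 9260), (8240, 9310)}
Difference: {(3750, 2430), (3750, 4660), (8240, 6070), (8240, 9260), (8240, 9310)} with {(1350, 7800), (3080, 450), (7090, 4540), (8240, 9310)} → {(3750, 2430), (3750, 4660), (8240, 6070), (8240, 9260)}
Projecting to salary, budget: {(2430, 3750), (4660, 3750), (6070, 8240), (9260, 8240)}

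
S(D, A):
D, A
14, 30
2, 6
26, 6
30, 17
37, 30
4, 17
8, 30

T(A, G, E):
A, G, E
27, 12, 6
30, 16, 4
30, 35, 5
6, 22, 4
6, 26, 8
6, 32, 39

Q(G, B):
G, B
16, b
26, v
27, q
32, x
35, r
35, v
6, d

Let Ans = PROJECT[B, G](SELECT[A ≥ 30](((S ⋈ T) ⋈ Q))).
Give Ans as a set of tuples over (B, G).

Natural join on A: {(14, 30, 16, 4), (14, 30, 35, 5), (2, 6, 22, 4), (2, 6, 26, 8), (2, 6, 32, 39), (26, 6, 22, 4), (26, 6, 26, 8), (26, 6, 32, 39), (37, 30, 16, 4), (37, 30, 35, 5), (8, 30, 16, 4), (8, 30, 35, 5)}
Natural join on G: {(14, 30, 16, 4, b), (14, 30, 35, 5, r), (14, 30, 35, 5, v), (2, 6, 26, 8, v), (2, 6, 32, 39, x), (26, 6, 26, 8, v), (26, 6, 32, 39, x), (37, 30, 16, 4, b), (37, 30, 35, 5, r), (37, 30, 35, 5, v), (8, 30, 16, 4, b), (8, 30, 35, 5, r), (8, 30, 35, 5, v)}
Selection A ≥ 30: {(14, 30, 16, 4, b), (14, 30, 35, 5, r), (14, 30, 35, 5, v), (37, 30, 16, 4, b), (37, 30, 35, 5, r), (37, 30, 35, 5, v), (8, 30, 16, 4, b), (8, 30, 35, 5, r), (8, 30, 35, 5, v)}
π_{B, G} gives {(b, 16), (r, 35), (v, 35)} (6 duplicate(s) eliminated).

{(b, 16), (r, 35), (v, 35)}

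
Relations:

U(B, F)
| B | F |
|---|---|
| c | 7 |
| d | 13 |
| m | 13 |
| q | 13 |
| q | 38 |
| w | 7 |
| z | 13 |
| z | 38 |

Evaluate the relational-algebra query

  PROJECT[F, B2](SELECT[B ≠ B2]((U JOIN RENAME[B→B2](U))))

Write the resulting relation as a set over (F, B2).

ρ[B→B2]: schema becomes (B2, F); tuples unchanged.
Joining U and RENAME[B→B2](U) on F yields {(c, 7, c), (c, 7, w), (d, 13, d), (d, 13, m), (d, 13, q), (d, 13, z), (m, 13, d), (m, 13, m), (m, 13, q), (m, 13, z), (q, 13, d), (q, 13, m), (q, 13, q), (q, 13, z), (q, 38, q), (q, 38, z), (w, 7, c), (w, 7, w), (z, 13, d), (z, 13, m), (z, 13, q), (z, 13, z), (z, 38, q), (z, 38, z)}.
Filtering on B ≠ B2 leaves {(c, 7, w), (d, 13, m), (d, 13, q), (d, 13, z), (m, 13, d), (m, 13, q), (m, 13, z), (q, 13, d), (q, 13, m), (q, 13, z), (q, 38, z), (w, 7, c), (z, 13, d), (z, 13, m), (z, 13, q), (z, 38, q)}.
π[F, B2]: project onto (F, B2) (8 duplicate(s) eliminated) → {(13, d), (13, m), (13, q), (13, z), (38, q), (38, z), (7, c), (7, w)}

{(13, d), (13, m), (13, q), (13, z), (38, q), (38, z), (7, c), (7, w)}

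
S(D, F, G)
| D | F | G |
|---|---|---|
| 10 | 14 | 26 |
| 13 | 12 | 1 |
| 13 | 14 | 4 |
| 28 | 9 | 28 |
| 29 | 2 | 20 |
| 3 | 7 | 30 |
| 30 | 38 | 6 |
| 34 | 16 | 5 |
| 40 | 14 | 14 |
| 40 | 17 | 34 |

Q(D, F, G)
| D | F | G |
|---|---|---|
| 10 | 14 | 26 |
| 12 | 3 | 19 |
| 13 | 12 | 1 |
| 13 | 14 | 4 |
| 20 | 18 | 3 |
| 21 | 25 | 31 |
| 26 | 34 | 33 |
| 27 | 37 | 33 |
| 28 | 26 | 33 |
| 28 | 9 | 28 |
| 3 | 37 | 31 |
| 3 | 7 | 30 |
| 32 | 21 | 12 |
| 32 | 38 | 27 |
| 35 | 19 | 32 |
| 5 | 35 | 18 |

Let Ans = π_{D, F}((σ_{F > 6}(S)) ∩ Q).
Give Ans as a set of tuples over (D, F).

{(10, 14), (13, 12), (13, 14), (28, 9), (3, 7)}

Selection F > 6: {(10, 14, 26), (13, 12, 1), (13, 14, 4), (28, 9, 28), (3, 7, 30), (30, 38, 6), (34, 16, 5), (40, 14, 14), (40, 17, 34)}
Intersection: {(10, 14, 26), (13, 12, 1), (13, 14, 4), (28, 9, 28), (3, 7, 30), (30, 38, 6), (34, 16, 5), (40, 14, 14), (40, 17, 34)} with {(10, 14, 26), (12, 3, 19), (13, 12, 1), (13, 14, 4), (20, 18, 3), (21, 25, 31), (26, 34, 33), (27, 37, 33), (28, 26, 33), (28, 9, 28), (3, 37, 31), (3, 7, 30), (32, 21, 12), (32, 38, 27), (35, 19, 32), (5, 35, 18)} → {(10, 14, 26), (13, 12, 1), (13, 14, 4), (28, 9, 28), (3, 7, 30)}
Projecting to D, F: {(10, 14), (13, 12), (13, 14), (28, 9), (3, 7)}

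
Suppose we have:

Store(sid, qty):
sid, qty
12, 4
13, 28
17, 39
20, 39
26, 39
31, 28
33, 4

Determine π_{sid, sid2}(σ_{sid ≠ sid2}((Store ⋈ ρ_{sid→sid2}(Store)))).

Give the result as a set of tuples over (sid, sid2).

{(12, 33), (13, 31), (17, 20), (17, 26), (20, 17), (20, 26), (26, 17), (26, 20), (31, 13), (33, 12)}

ρ[sid→sid2]: schema becomes (sid2, qty); tuples unchanged.
Store ⋈ ρ_{sid→sid2}(Store) (natural join on qty): {(12, 4, 12), (12, 4, 33), (13, 28, 13), (13, 28, 31), (17, 39, 17), (17, 39, 20), (17, 39, 26), (20, 39, 17), (20, 39, 20), (20, 39, 26), (26, 39, 17), (26, 39, 20), (26, 39, 26), (31, 28, 13), (31, 28, 31), (33, 4, 12), (33, 4, 33)}
σ[sid ≠ sid2]: keep tuples satisfying sid ≠ sid2 → {(12, 4, 33), (13, 28, 31), (17, 39, 20), (17, 39, 26), (20, 39, 17), (20, 39, 26), (26, 39, 17), (26, 39, 20), (31, 28, 13), (33, 4, 12)}
Keep only column(s) sid, sid2: {(12, 33), (13, 31), (17, 20), (17, 26), (20, 17), (20, 26), (26, 17), (26, 20), (31, 13), (33, 12)}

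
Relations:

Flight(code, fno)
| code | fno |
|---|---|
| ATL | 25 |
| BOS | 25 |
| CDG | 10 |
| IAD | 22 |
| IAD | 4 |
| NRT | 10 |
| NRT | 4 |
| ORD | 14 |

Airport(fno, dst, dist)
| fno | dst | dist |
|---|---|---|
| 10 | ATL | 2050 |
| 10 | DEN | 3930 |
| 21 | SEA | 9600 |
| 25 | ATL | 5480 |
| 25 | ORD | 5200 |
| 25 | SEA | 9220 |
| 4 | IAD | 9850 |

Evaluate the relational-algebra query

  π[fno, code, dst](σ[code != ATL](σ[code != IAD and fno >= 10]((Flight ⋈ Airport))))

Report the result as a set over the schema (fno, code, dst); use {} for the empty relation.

{(10, CDG, ATL), (10, CDG, DEN), (10, NRT, ATL), (10, NRT, DEN), (25, BOS, ATL), (25, BOS, ORD), (25, BOS, SEA)}

Flight ⋈ Airport (natural join on fno): {(ATL, 25, ATL, 5480), (ATL, 25, ORD, 5200), (ATL, 25, SEA, 9220), (BOS, 25, ATL, 5480), (BOS, 25, ORD, 5200), (BOS, 25, SEA, 9220), (CDG, 10, ATL, 2050), (CDG, 10, DEN, 3930), (IAD, 4, IAD, 9850), (NRT, 10, ATL, 2050), (NRT, 10, DEN, 3930), (NRT, 4, IAD, 9850)}
Filtering on code != IAD and fno >= 10 leaves {(ATL, 25, ATL, 5480), (ATL, 25, ORD, 5200), (ATL, 25, SEA, 9220), (BOS, 25, ATL, 5480), (BOS, 25, ORD, 5200), (BOS, 25, SEA, 9220), (CDG, 10, ATL, 2050), (CDG, 10, DEN, 3930), (NRT, 10, ATL, 2050), (NRT, 10, DEN, 3930)}.
Filtering on code != ATL leaves {(BOS, 25, ATL, 5480), (BOS, 25, ORD, 5200), (BOS, 25, SEA, 9220), (CDG, 10, ATL, 2050), (CDG, 10, DEN, 3930), (NRT, 10, ATL, 2050), (NRT, 10, DEN, 3930)}.
Projecting to fno, code, dst: {(10, CDG, ATL), (10, CDG, DEN), (10, NRT, ATL), (10, NRT, DEN), (25, BOS, ATL), (25, BOS, ORD), (25, BOS, SEA)}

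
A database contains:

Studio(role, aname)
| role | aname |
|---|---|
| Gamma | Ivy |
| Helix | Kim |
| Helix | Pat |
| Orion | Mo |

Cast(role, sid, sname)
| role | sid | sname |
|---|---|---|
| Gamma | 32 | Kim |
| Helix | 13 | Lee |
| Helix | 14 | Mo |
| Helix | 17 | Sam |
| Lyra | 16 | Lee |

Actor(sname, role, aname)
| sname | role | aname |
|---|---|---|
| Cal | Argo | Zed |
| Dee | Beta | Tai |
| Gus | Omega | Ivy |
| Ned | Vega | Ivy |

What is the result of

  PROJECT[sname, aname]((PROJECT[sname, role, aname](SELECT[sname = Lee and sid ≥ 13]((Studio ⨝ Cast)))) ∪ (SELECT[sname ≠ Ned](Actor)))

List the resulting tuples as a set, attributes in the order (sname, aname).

{(Cal, Zed), (Dee, Tai), (Gus, Ivy), (Lee, Kim), (Lee, Pat)}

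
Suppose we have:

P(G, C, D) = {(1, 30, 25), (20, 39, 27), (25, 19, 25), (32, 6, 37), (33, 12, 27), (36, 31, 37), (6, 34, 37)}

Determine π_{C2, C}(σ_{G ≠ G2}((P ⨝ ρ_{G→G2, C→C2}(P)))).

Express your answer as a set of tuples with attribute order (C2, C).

{(12, 39), (19, 30), (30, 19), (31, 34), (31, 6), (34, 31), (34, 6), (39, 12), (6, 31), (6, 34)}

ρ[G→G2, C→C2]: schema becomes (G2, C2, D); tuples unchanged.
Joining P and ρ_{G→G2, C→C2}(P) on D yields {(1, 30, 25, 1, 30), (1, 30, 25, 25, 19), (20, 39, 27, 20, 39), (20, 39, 27, 33, 12), (25, 19, 25, 1, 30), (25, 19, 25, 25, 19), (32, 6, 37, 32, 6), (32, 6, 37, 36, 31), (32, 6, 37, 6, 34), (33, 12, 27, 20, 39), (33, 12, 27, 33, 12), (36, 31, 37, 32, 6), (36, 31, 37, 36, 31), (36, 31, 37, 6, 34), (6, 34, 37, 32, 6), (6, 34, 37, 36, 31), (6, 34, 37, 6, 34)}.
Filtering on G ≠ G2 leaves {(1, 30, 25, 25, 19), (20, 39, 27, 33, 12), (25, 19, 25, 1, 30), (32, 6, 37, 36, 31), (32, 6, 37, 6, 34), (33, 12, 27, 20, 39), (36, 31, 37, 32, 6), (36, 31, 37, 6, 34), (6, 34, 37, 32, 6), (6, 34, 37, 36, 31)}.
Projecting to C2, C: {(12, 39), (19, 30), (30, 19), (31, 34), (31, 6), (34, 31), (34, 6), (39, 12), (6, 31), (6, 34)}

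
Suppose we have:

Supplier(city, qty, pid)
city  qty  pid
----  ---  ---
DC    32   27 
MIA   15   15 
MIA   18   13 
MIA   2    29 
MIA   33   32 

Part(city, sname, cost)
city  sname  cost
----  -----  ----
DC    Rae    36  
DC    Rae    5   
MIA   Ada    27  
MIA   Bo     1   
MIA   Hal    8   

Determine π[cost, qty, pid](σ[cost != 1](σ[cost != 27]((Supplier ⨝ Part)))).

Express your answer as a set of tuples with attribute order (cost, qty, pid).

Supplier ⋈ Part (natural join on city): {(DC, 32, 27, Rae, 36), (DC, 32, 27, Rae, 5), (MIA, 15, 15, Ada, 27), (MIA, 15, 15, Bo, 1), (MIA, 15, 15, Hal, 8), (MIA, 18, 13, Ada, 27), (MIA, 18, 13, Bo, 1), (MIA, 18, 13, Hal, 8), (MIA, 2, 29, Ada, 27), (MIA, 2, 29, Bo, 1), (MIA, 2, 29, Hal, 8), (MIA, 33, 32, Ada, 27), (MIA, 33, 32, Bo, 1), (MIA, 33, 32, Hal, 8)}
Apply σ_{cost != 27}; surviving tuples: {(DC, 32, 27, Rae, 36), (DC, 32, 27, Rae, 5), (MIA, 15, 15, Bo, 1), (MIA, 15, 15, Hal, 8), (MIA, 18, 13, Bo, 1), (MIA, 18, 13, Hal, 8), (MIA, 2, 29, Bo, 1), (MIA, 2, 29, Hal, 8), (MIA, 33, 32, Bo, 1), (MIA, 33, 32, Hal, 8)}
Apply σ_{cost != 1}; surviving tuples: {(DC, 32, 27, Rae, 36), (DC, 32, 27, Rae, 5), (MIA, 15, 15, Hal, 8), (MIA, 18, 13, Hal, 8), (MIA, 2, 29, Hal, 8), (MIA, 33, 32, Hal, 8)}
π_{cost, qty, pid} gives {(36, 32, 27), (5, 32, 27), (8, 15, 15), (8, 18, 13), (8, 2, 29), (8, 33, 32)}.

{(36, 32, 27), (5, 32, 27), (8, 15, 15), (8, 18, 13), (8, 2, 29), (8, 33, 32)}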